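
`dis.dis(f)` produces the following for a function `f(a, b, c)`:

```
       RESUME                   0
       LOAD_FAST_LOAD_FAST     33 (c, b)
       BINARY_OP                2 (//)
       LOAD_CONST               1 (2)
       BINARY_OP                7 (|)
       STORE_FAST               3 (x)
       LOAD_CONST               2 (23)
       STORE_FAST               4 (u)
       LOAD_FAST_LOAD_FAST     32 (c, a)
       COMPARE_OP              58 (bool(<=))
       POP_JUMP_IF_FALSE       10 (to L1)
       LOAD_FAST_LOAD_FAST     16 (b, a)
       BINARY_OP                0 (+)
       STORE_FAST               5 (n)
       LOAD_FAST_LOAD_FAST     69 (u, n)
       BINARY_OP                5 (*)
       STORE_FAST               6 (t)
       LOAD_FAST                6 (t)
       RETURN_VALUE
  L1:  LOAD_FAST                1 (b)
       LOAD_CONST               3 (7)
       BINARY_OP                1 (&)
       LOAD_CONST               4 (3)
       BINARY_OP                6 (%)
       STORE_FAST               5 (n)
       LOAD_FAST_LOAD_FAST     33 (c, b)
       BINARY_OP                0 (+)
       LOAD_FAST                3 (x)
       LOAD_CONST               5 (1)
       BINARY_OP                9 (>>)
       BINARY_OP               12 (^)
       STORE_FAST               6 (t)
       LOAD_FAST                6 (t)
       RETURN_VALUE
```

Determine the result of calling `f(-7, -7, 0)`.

LOAD_FAST_LOAD_FAST c,b → push 0,-7. Stack: [0, -7]
BINARY_OP // → 0 // -7 = 0. Stack: [0]
LOAD_CONST → push 2. Stack: [0, 2]
BINARY_OP | → 0 | 2 = 2. Stack: [2]
STORE_FAST x → x=2. Stack: []
LOAD_CONST → push 23. Stack: [23]
STORE_FAST u → u=23. Stack: []
LOAD_FAST_LOAD_FAST c,a → push 0,-7. Stack: [0, -7]
COMPARE_OP bool(<=) → 0 vs -7 = False. Stack: [False]
POP_JUMP_IF_FALSE → pop False; jump. Stack: []
LOAD_FAST b → push -7. Stack: [-7]
LOAD_CONST → push 7. Stack: [-7, 7]
BINARY_OP & → -7 & 7 = 1. Stack: [1]
LOAD_CONST → push 3. Stack: [1, 3]
BINARY_OP % → 1 % 3 = 1. Stack: [1]
STORE_FAST n → n=1. Stack: []
LOAD_FAST_LOAD_FAST c,b → push 0,-7. Stack: [0, -7]
BINARY_OP + → 0 + -7 = -7. Stack: [-7]
LOAD_FAST x → push 2. Stack: [-7, 2]
LOAD_CONST → push 1. Stack: [-7, 2, 1]
BINARY_OP >> → 2 >> 1 = 1. Stack: [-7, 1]
BINARY_OP ^ → -7 ^ 1 = -8. Stack: [-8]
STORE_FAST t → t=-8. Stack: []
LOAD_FAST t → push -8. Stack: [-8]
RETURN_VALUE → return -8.

-8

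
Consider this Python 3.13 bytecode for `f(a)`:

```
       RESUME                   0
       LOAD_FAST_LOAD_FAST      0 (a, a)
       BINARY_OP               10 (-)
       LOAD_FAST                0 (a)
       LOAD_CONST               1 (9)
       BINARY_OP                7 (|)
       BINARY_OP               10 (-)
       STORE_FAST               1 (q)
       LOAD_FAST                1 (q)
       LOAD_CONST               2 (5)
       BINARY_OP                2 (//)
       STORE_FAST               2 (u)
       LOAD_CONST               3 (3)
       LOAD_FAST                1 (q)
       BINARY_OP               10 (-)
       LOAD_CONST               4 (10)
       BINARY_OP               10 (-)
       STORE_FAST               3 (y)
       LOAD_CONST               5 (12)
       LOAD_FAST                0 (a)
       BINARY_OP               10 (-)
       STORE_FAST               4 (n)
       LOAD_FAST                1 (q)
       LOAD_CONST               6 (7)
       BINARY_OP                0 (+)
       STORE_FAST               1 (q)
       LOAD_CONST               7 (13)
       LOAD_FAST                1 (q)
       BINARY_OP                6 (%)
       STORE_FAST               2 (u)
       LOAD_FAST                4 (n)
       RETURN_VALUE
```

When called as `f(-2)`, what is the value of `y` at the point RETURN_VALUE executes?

-8

LOAD_FAST_LOAD_FAST a,a → push -2,-2. Stack: [-2, -2]
BINARY_OP - → -2 - -2 = 0. Stack: [0]
LOAD_FAST a → push -2. Stack: [0, -2]
LOAD_CONST → push 9. Stack: [0, -2, 9]
BINARY_OP | → -2 | 9 = -1. Stack: [0, -1]
BINARY_OP - → 0 - -1 = 1. Stack: [1]
STORE_FAST q → q=1. Stack: []
LOAD_FAST q → push 1. Stack: [1]
LOAD_CONST → push 5. Stack: [1, 5]
BINARY_OP // → 1 // 5 = 0. Stack: [0]
STORE_FAST u → u=0. Stack: []
LOAD_CONST → push 3. Stack: [3]
LOAD_FAST q → push 1. Stack: [3, 1]
BINARY_OP - → 3 - 1 = 2. Stack: [2]
LOAD_CONST → push 10. Stack: [2, 10]
BINARY_OP - → 2 - 10 = -8. Stack: [-8]
STORE_FAST y → y=-8. Stack: []
LOAD_CONST → push 12. Stack: [12]
LOAD_FAST a → push -2. Stack: [12, -2]
BINARY_OP - → 12 - -2 = 14. Stack: [14]
STORE_FAST n → n=14. Stack: []
LOAD_FAST q → push 1. Stack: [1]
LOAD_CONST → push 7. Stack: [1, 7]
BINARY_OP + → 1 + 7 = 8. Stack: [8]
STORE_FAST q → q=8. Stack: []
LOAD_CONST → push 13. Stack: [13]
LOAD_FAST q → push 8. Stack: [13, 8]
BINARY_OP % → 13 % 8 = 5. Stack: [5]
STORE_FAST u → u=5. Stack: []
LOAD_FAST n → push 14. Stack: [14]
RETURN_VALUE → return 14.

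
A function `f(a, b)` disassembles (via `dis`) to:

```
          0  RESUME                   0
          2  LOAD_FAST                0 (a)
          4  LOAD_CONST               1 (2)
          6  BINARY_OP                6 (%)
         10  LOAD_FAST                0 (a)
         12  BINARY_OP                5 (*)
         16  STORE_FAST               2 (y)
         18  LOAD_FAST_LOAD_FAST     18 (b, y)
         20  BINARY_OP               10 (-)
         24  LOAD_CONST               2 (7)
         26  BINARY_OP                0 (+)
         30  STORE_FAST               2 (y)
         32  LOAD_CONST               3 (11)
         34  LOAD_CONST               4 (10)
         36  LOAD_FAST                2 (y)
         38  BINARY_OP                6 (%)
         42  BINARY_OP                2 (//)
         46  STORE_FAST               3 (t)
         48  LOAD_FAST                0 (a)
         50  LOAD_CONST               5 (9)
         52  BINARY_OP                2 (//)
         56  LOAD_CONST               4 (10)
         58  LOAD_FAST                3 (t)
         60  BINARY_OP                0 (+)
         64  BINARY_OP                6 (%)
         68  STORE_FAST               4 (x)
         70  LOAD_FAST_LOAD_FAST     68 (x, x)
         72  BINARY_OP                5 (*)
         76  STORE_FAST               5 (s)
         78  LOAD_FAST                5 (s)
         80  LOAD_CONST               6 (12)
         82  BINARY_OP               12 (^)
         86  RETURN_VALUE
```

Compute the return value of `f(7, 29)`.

LOAD_FAST a → push 7. Stack: [7]
LOAD_CONST → push 2. Stack: [7, 2]
BINARY_OP % → 7 % 2 = 1. Stack: [1]
LOAD_FAST a → push 7. Stack: [1, 7]
BINARY_OP * → 1 * 7 = 7. Stack: [7]
STORE_FAST y → y=7. Stack: []
LOAD_FAST_LOAD_FAST b,y → push 29,7. Stack: [29, 7]
BINARY_OP - → 29 - 7 = 22. Stack: [22]
LOAD_CONST → push 7. Stack: [22, 7]
BINARY_OP + → 22 + 7 = 29. Stack: [29]
STORE_FAST y → y=29. Stack: []
LOAD_CONST → push 11. Stack: [11]
LOAD_CONST → push 10. Stack: [11, 10]
LOAD_FAST y → push 29. Stack: [11, 10, 29]
BINARY_OP % → 10 % 29 = 10. Stack: [11, 10]
BINARY_OP // → 11 // 10 = 1. Stack: [1]
STORE_FAST t → t=1. Stack: []
LOAD_FAST a → push 7. Stack: [7]
LOAD_CONST → push 9. Stack: [7, 9]
BINARY_OP // → 7 // 9 = 0. Stack: [0]
LOAD_CONST → push 10. Stack: [0, 10]
LOAD_FAST t → push 1. Stack: [0, 10, 1]
BINARY_OP + → 10 + 1 = 11. Stack: [0, 11]
BINARY_OP % → 0 % 11 = 0. Stack: [0]
STORE_FAST x → x=0. Stack: []
LOAD_FAST_LOAD_FAST x,x → push 0,0. Stack: [0, 0]
BINARY_OP * → 0 * 0 = 0. Stack: [0]
STORE_FAST s → s=0. Stack: []
LOAD_FAST s → push 0. Stack: [0]
LOAD_CONST → push 12. Stack: [0, 12]
BINARY_OP ^ → 0 ^ 12 = 12. Stack: [12]
RETURN_VALUE → return 12.

12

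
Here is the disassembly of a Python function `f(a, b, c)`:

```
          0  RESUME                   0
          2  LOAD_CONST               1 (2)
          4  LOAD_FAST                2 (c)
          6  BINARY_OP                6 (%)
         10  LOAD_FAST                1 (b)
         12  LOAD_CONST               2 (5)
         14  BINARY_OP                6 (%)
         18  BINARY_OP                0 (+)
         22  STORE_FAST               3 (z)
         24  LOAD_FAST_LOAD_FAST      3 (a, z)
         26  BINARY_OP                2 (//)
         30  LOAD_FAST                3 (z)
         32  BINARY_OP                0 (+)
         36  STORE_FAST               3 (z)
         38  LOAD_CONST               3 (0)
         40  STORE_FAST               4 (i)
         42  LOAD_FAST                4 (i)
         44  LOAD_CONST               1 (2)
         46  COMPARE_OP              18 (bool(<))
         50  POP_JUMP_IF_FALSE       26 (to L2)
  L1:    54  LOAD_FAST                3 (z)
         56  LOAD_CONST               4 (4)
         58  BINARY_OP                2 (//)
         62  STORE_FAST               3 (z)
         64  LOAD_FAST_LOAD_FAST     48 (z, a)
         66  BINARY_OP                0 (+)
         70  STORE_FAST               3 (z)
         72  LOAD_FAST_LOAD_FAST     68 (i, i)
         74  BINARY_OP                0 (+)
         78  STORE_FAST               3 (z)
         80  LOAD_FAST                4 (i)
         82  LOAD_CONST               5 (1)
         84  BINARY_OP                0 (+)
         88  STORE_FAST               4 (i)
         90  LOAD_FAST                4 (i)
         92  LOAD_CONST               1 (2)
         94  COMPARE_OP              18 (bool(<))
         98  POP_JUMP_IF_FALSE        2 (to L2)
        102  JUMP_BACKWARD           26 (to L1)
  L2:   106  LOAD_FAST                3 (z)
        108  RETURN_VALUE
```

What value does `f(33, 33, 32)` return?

LOAD_CONST → push 2. Stack: [2]
LOAD_FAST c → push 32. Stack: [2, 32]
BINARY_OP % → 2 % 32 = 2. Stack: [2]
LOAD_FAST b → push 33. Stack: [2, 33]
LOAD_CONST → push 5. Stack: [2, 33, 5]
BINARY_OP % → 33 % 5 = 3. Stack: [2, 3]
BINARY_OP + → 2 + 3 = 5. Stack: [5]
STORE_FAST z → z=5. Stack: []
LOAD_FAST_LOAD_FAST a,z → push 33,5. Stack: [33, 5]
BINARY_OP // → 33 // 5 = 6. Stack: [6]
LOAD_FAST z → push 5. Stack: [6, 5]
BINARY_OP + → 6 + 5 = 11. Stack: [11]
STORE_FAST z → z=11. Stack: []
LOAD_CONST → push 0. Stack: [0]
STORE_FAST i → i=0. Stack: []
LOAD_FAST i → push 0. Stack: [0]
LOAD_CONST → push 2. Stack: [0, 2]
COMPARE_OP bool(<) → 0 vs 2 = True. Stack: [True]
POP_JUMP_IF_FALSE → pop True; no jump. Stack: []
LOAD_FAST z → push 11. Stack: [11]
LOAD_CONST → push 4. Stack: [11, 4]
BINARY_OP // → 11 // 4 = 2. Stack: [2]
STORE_FAST z → z=2. Stack: []
LOAD_FAST_LOAD_FAST z,a → push 2,33. Stack: [2, 33]
BINARY_OP + → 2 + 33 = 35. Stack: [35]
STORE_FAST z → z=35. Stack: []
LOAD_FAST_LOAD_FAST i,i → push 0,0. Stack: [0, 0]
BINARY_OP + → 0 + 0 = 0. Stack: [0]
STORE_FAST z → z=0. Stack: []
LOAD_FAST i → push 0. Stack: [0]
LOAD_CONST → push 1. Stack: [0, 1]
BINARY_OP + → 0 + 1 = 1. Stack: [1]
STORE_FAST i → i=1. Stack: []
LOAD_FAST i → push 1. Stack: [1]
LOAD_CONST → push 2. Stack: [1, 2]
COMPARE_OP bool(<) → 1 vs 2 = True. Stack: [True]
POP_JUMP_IF_FALSE → pop True; no jump. Stack: []
LOAD_FAST z → push 0. Stack: [0]
LOAD_CONST → push 4. Stack: [0, 4]
BINARY_OP // → 0 // 4 = 0. Stack: [0]
STORE_FAST z → z=0. Stack: []
LOAD_FAST_LOAD_FAST z,a → push 0,33. Stack: [0, 33]
BINARY_OP + → 0 + 33 = 33. Stack: [33]
STORE_FAST z → z=33. Stack: []
LOAD_FAST_LOAD_FAST i,i → push 1,1. Stack: [1, 1]
BINARY_OP + → 1 + 1 = 2. Stack: [2]
STORE_FAST z → z=2. Stack: []
LOAD_FAST i → push 1. Stack: [1]
LOAD_CONST → push 1. Stack: [1, 1]
BINARY_OP + → 1 + 1 = 2. Stack: [2]
STORE_FAST i → i=2. Stack: []
LOAD_FAST i → push 2. Stack: [2]
LOAD_CONST → push 2. Stack: [2, 2]
COMPARE_OP bool(<) → 2 vs 2 = False. Stack: [False]
POP_JUMP_IF_FALSE → pop False; jump. Stack: []
LOAD_FAST z → push 2. Stack: [2]
RETURN_VALUE → return 2.

2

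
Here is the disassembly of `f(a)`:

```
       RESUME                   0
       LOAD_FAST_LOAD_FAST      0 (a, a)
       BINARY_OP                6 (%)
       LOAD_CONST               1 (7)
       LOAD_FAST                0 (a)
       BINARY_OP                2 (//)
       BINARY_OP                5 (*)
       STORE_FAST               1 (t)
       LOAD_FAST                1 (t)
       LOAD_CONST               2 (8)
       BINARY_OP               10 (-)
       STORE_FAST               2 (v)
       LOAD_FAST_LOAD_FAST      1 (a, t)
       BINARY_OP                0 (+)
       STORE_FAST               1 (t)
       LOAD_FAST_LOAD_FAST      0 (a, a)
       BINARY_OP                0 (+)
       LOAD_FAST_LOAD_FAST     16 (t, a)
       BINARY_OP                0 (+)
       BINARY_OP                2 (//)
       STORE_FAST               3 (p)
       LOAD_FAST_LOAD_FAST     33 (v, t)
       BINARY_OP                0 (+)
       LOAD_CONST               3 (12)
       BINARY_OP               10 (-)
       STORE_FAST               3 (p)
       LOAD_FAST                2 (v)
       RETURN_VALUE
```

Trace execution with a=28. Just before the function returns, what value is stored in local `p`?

LOAD_FAST_LOAD_FAST a,a → push 28,28. Stack: [28, 28]
BINARY_OP % → 28 % 28 = 0. Stack: [0]
LOAD_CONST → push 7. Stack: [0, 7]
LOAD_FAST a → push 28. Stack: [0, 7, 28]
BINARY_OP // → 7 // 28 = 0. Stack: [0, 0]
BINARY_OP * → 0 * 0 = 0. Stack: [0]
STORE_FAST t → t=0. Stack: []
LOAD_FAST t → push 0. Stack: [0]
LOAD_CONST → push 8. Stack: [0, 8]
BINARY_OP - → 0 - 8 = -8. Stack: [-8]
STORE_FAST v → v=-8. Stack: []
LOAD_FAST_LOAD_FAST a,t → push 28,0. Stack: [28, 0]
BINARY_OP + → 28 + 0 = 28. Stack: [28]
STORE_FAST t → t=28. Stack: []
LOAD_FAST_LOAD_FAST a,a → push 28,28. Stack: [28, 28]
BINARY_OP + → 28 + 28 = 56. Stack: [56]
LOAD_FAST_LOAD_FAST t,a → push 28,28. Stack: [56, 28, 28]
BINARY_OP + → 28 + 28 = 56. Stack: [56, 56]
BINARY_OP // → 56 // 56 = 1. Stack: [1]
STORE_FAST p → p=1. Stack: []
LOAD_FAST_LOAD_FAST v,t → push -8,28. Stack: [-8, 28]
BINARY_OP + → -8 + 28 = 20. Stack: [20]
LOAD_CONST → push 12. Stack: [20, 12]
BINARY_OP - → 20 - 12 = 8. Stack: [8]
STORE_FAST p → p=8. Stack: []
LOAD_FAST v → push -8. Stack: [-8]
RETURN_VALUE → return -8.

8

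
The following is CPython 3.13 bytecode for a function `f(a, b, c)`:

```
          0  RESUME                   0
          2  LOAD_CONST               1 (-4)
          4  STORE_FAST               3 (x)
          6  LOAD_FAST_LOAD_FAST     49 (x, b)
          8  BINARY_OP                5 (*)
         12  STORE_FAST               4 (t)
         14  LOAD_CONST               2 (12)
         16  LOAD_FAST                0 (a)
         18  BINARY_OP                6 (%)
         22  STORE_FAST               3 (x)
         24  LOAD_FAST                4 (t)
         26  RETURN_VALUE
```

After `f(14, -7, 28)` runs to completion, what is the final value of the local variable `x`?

12

LOAD_CONST → push -4. Stack: [-4]
STORE_FAST x → x=-4. Stack: []
LOAD_FAST_LOAD_FAST x,b → push -4,-7. Stack: [-4, -7]
BINARY_OP * → -4 * -7 = 28. Stack: [28]
STORE_FAST t → t=28. Stack: []
LOAD_CONST → push 12. Stack: [12]
LOAD_FAST a → push 14. Stack: [12, 14]
BINARY_OP % → 12 % 14 = 12. Stack: [12]
STORE_FAST x → x=12. Stack: []
LOAD_FAST t → push 28. Stack: [28]
RETURN_VALUE → return 28.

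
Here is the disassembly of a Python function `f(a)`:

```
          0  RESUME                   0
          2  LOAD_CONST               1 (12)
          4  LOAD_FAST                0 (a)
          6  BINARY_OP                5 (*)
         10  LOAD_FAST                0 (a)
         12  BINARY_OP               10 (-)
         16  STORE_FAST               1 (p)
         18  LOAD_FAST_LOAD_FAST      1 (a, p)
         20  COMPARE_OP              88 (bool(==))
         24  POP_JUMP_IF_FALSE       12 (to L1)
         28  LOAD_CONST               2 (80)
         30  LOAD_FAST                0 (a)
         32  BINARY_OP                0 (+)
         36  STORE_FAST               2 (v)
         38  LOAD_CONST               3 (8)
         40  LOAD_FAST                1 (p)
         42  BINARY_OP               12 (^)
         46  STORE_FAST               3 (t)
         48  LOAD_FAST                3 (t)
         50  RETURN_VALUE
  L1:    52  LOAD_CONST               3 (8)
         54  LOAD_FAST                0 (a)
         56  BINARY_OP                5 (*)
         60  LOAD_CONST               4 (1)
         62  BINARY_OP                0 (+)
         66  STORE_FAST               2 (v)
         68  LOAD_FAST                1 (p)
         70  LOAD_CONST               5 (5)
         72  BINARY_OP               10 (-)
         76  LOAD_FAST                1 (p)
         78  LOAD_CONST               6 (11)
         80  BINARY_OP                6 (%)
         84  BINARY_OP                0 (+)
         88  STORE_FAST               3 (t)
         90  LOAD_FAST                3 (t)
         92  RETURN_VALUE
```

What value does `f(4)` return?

39

LOAD_CONST → push 12. Stack: [12]
LOAD_FAST a → push 4. Stack: [12, 4]
BINARY_OP * → 12 * 4 = 48. Stack: [48]
LOAD_FAST a → push 4. Stack: [48, 4]
BINARY_OP - → 48 - 4 = 44. Stack: [44]
STORE_FAST p → p=44. Stack: []
LOAD_FAST_LOAD_FAST a,p → push 4,44. Stack: [4, 44]
COMPARE_OP bool(==) → 4 vs 44 = False. Stack: [False]
POP_JUMP_IF_FALSE → pop False; jump. Stack: []
LOAD_CONST → push 8. Stack: [8]
LOAD_FAST a → push 4. Stack: [8, 4]
BINARY_OP * → 8 * 4 = 32. Stack: [32]
LOAD_CONST → push 1. Stack: [32, 1]
BINARY_OP + → 32 + 1 = 33. Stack: [33]
STORE_FAST v → v=33. Stack: []
LOAD_FAST p → push 44. Stack: [44]
LOAD_CONST → push 5. Stack: [44, 5]
BINARY_OP - → 44 - 5 = 39. Stack: [39]
LOAD_FAST p → push 44. Stack: [39, 44]
LOAD_CONST → push 11. Stack: [39, 44, 11]
BINARY_OP % → 44 % 11 = 0. Stack: [39, 0]
BINARY_OP + → 39 + 0 = 39. Stack: [39]
STORE_FAST t → t=39. Stack: []
LOAD_FAST t → push 39. Stack: [39]
RETURN_VALUE → return 39.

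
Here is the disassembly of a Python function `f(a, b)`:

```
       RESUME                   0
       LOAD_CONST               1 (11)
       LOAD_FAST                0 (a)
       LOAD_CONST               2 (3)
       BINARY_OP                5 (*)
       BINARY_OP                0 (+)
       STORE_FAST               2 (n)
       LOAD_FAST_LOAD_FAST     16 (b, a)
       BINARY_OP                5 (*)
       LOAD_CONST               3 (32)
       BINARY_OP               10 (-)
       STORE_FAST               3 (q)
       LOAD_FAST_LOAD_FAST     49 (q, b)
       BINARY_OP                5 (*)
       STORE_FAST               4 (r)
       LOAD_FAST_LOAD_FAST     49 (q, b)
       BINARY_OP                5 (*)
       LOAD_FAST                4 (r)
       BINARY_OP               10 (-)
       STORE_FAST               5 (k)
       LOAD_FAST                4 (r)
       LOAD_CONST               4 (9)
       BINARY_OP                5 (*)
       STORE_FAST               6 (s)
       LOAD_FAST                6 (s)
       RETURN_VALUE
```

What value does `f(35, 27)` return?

221859

LOAD_CONST → push 11. Stack: [11]
LOAD_FAST a → push 35. Stack: [11, 35]
LOAD_CONST → push 3. Stack: [11, 35, 3]
BINARY_OP * → 35 * 3 = 105. Stack: [11, 105]
BINARY_OP + → 11 + 105 = 116. Stack: [116]
STORE_FAST n → n=116. Stack: []
LOAD_FAST_LOAD_FAST b,a → push 27,35. Stack: [27, 35]
BINARY_OP * → 27 * 35 = 945. Stack: [945]
LOAD_CONST → push 32. Stack: [945, 32]
BINARY_OP - → 945 - 32 = 913. Stack: [913]
STORE_FAST q → q=913. Stack: []
LOAD_FAST_LOAD_FAST q,b → push 913,27. Stack: [913, 27]
BINARY_OP * → 913 * 27 = 24651. Stack: [24651]
STORE_FAST r → r=24651. Stack: []
LOAD_FAST_LOAD_FAST q,b → push 913,27. Stack: [913, 27]
BINARY_OP * → 913 * 27 = 24651. Stack: [24651]
LOAD_FAST r → push 24651. Stack: [24651, 24651]
BINARY_OP - → 24651 - 24651 = 0. Stack: [0]
STORE_FAST k → k=0. Stack: []
LOAD_FAST r → push 24651. Stack: [24651]
LOAD_CONST → push 9. Stack: [24651, 9]
BINARY_OP * → 24651 * 9 = 221859. Stack: [221859]
STORE_FAST s → s=221859. Stack: []
LOAD_FAST s → push 221859. Stack: [221859]
RETURN_VALUE → return 221859.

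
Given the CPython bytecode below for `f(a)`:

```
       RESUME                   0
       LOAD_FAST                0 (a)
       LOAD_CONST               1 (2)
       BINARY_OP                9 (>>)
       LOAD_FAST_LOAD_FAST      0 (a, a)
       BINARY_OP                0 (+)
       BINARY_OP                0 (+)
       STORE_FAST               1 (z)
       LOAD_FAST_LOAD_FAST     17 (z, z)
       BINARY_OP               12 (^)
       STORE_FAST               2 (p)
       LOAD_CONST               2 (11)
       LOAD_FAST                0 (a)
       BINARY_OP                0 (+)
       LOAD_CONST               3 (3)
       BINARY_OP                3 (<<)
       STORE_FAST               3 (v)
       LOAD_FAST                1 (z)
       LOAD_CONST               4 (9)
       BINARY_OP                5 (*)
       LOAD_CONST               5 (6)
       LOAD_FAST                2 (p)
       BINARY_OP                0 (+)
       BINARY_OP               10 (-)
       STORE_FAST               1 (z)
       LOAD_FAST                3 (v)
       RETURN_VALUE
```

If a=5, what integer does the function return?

LOAD_FAST a → push 5. Stack: [5]
LOAD_CONST → push 2. Stack: [5, 2]
BINARY_OP >> → 5 >> 2 = 1. Stack: [1]
LOAD_FAST_LOAD_FAST a,a → push 5,5. Stack: [1, 5, 5]
BINARY_OP + → 5 + 5 = 10. Stack: [1, 10]
BINARY_OP + → 1 + 10 = 11. Stack: [11]
STORE_FAST z → z=11. Stack: []
LOAD_FAST_LOAD_FAST z,z → push 11,11. Stack: [11, 11]
BINARY_OP ^ → 11 ^ 11 = 0. Stack: [0]
STORE_FAST p → p=0. Stack: []
LOAD_CONST → push 11. Stack: [11]
LOAD_FAST a → push 5. Stack: [11, 5]
BINARY_OP + → 11 + 5 = 16. Stack: [16]
LOAD_CONST → push 3. Stack: [16, 3]
BINARY_OP << → 16 << 3 = 128. Stack: [128]
STORE_FAST v → v=128. Stack: []
LOAD_FAST z → push 11. Stack: [11]
LOAD_CONST → push 9. Stack: [11, 9]
BINARY_OP * → 11 * 9 = 99. Stack: [99]
LOAD_CONST → push 6. Stack: [99, 6]
LOAD_FAST p → push 0. Stack: [99, 6, 0]
BINARY_OP + → 6 + 0 = 6. Stack: [99, 6]
BINARY_OP - → 99 - 6 = 93. Stack: [93]
STORE_FAST z → z=93. Stack: []
LOAD_FAST v → push 128. Stack: [128]
RETURN_VALUE → return 128.

128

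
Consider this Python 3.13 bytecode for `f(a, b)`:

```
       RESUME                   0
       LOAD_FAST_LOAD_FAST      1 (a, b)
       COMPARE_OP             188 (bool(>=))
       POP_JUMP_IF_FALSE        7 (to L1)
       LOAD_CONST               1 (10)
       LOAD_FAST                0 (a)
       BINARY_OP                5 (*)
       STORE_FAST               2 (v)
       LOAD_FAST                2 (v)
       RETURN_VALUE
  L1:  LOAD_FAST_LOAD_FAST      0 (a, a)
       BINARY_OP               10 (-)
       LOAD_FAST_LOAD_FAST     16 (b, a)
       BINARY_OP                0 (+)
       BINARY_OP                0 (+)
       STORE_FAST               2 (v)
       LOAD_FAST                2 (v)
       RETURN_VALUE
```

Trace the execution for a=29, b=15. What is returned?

290

LOAD_FAST_LOAD_FAST a,b → push 29,15. Stack: [29, 15]
COMPARE_OP bool(>=) → 29 vs 15 = True. Stack: [True]
POP_JUMP_IF_FALSE → pop True; no jump. Stack: []
LOAD_CONST → push 10. Stack: [10]
LOAD_FAST a → push 29. Stack: [10, 29]
BINARY_OP * → 10 * 29 = 290. Stack: [290]
STORE_FAST v → v=290. Stack: []
LOAD_FAST v → push 290. Stack: [290]
RETURN_VALUE → return 290.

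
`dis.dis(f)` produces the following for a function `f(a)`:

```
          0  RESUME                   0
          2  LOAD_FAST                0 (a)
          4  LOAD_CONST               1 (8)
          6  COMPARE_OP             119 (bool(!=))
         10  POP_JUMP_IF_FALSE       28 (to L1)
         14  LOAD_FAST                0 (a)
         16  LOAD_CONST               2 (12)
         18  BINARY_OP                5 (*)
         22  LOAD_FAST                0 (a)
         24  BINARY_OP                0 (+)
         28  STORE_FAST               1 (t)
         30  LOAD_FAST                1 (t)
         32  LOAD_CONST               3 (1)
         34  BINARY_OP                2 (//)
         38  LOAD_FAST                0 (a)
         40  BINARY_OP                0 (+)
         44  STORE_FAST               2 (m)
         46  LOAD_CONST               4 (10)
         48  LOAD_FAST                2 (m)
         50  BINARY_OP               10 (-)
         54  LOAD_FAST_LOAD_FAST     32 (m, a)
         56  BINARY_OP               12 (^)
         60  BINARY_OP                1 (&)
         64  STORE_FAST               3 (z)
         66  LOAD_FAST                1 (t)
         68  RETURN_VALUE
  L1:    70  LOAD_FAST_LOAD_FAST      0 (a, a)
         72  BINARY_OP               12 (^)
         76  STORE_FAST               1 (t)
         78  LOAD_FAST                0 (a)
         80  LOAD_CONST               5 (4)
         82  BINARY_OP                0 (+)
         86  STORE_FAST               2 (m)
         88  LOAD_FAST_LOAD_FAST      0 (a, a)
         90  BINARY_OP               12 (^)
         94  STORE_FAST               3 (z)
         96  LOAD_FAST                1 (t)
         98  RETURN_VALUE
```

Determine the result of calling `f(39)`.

507

LOAD_FAST a → push 39. Stack: [39]
LOAD_CONST → push 8. Stack: [39, 8]
COMPARE_OP bool(!=) → 39 vs 8 = True. Stack: [True]
POP_JUMP_IF_FALSE → pop True; no jump. Stack: []
LOAD_FAST a → push 39. Stack: [39]
LOAD_CONST → push 12. Stack: [39, 12]
BINARY_OP * → 39 * 12 = 468. Stack: [468]
LOAD_FAST a → push 39. Stack: [468, 39]
BINARY_OP + → 468 + 39 = 507. Stack: [507]
STORE_FAST t → t=507. Stack: []
LOAD_FAST t → push 507. Stack: [507]
LOAD_CONST → push 1. Stack: [507, 1]
BINARY_OP // → 507 // 1 = 507. Stack: [507]
LOAD_FAST a → push 39. Stack: [507, 39]
BINARY_OP + → 507 + 39 = 546. Stack: [546]
STORE_FAST m → m=546. Stack: []
LOAD_CONST → push 10. Stack: [10]
LOAD_FAST m → push 546. Stack: [10, 546]
BINARY_OP - → 10 - 546 = -536. Stack: [-536]
LOAD_FAST_LOAD_FAST m,a → push 546,39. Stack: [-536, 546, 39]
BINARY_OP ^ → 546 ^ 39 = 517. Stack: [-536, 517]
BINARY_OP & → -536 & 517 = 0. Stack: [0]
STORE_FAST z → z=0. Stack: []
LOAD_FAST t → push 507. Stack: [507]
RETURN_VALUE → return 507.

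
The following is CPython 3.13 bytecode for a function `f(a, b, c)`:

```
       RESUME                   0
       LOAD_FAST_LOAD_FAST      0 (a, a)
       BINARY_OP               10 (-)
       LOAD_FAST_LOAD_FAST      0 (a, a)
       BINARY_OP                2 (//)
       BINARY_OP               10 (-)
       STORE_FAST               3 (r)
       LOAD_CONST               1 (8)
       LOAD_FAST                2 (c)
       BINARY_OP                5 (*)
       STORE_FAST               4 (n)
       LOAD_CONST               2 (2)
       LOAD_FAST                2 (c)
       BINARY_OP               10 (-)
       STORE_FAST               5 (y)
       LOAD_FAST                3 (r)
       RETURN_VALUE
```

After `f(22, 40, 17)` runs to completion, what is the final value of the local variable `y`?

-15

LOAD_FAST_LOAD_FAST a,a → push 22,22. Stack: [22, 22]
BINARY_OP - → 22 - 22 = 0. Stack: [0]
LOAD_FAST_LOAD_FAST a,a → push 22,22. Stack: [0, 22, 22]
BINARY_OP // → 22 // 22 = 1. Stack: [0, 1]
BINARY_OP - → 0 - 1 = -1. Stack: [-1]
STORE_FAST r → r=-1. Stack: []
LOAD_CONST → push 8. Stack: [8]
LOAD_FAST c → push 17. Stack: [8, 17]
BINARY_OP * → 8 * 17 = 136. Stack: [136]
STORE_FAST n → n=136. Stack: []
LOAD_CONST → push 2. Stack: [2]
LOAD_FAST c → push 17. Stack: [2, 17]
BINARY_OP - → 2 - 17 = -15. Stack: [-15]
STORE_FAST y → y=-15. Stack: []
LOAD_FAST r → push -1. Stack: [-1]
RETURN_VALUE → return -1.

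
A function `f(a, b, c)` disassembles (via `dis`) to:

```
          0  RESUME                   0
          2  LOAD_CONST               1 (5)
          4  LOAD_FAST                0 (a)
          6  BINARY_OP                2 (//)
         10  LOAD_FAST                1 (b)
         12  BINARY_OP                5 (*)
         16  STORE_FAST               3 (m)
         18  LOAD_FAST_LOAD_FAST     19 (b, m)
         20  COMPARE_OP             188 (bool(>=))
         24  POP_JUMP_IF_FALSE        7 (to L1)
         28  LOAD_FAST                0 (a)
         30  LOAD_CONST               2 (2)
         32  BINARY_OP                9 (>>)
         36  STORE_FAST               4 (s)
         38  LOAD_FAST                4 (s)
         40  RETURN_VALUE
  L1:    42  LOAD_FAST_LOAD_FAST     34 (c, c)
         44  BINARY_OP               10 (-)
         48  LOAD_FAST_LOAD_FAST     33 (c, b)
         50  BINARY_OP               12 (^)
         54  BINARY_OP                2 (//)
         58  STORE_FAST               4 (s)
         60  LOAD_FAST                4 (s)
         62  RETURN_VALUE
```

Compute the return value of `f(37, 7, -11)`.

9

LOAD_CONST → push 5. Stack: [5]
LOAD_FAST a → push 37. Stack: [5, 37]
BINARY_OP // → 5 // 37 = 0. Stack: [0]
LOAD_FAST b → push 7. Stack: [0, 7]
BINARY_OP * → 0 * 7 = 0. Stack: [0]
STORE_FAST m → m=0. Stack: []
LOAD_FAST_LOAD_FAST b,m → push 7,0. Stack: [7, 0]
COMPARE_OP bool(>=) → 7 vs 0 = True. Stack: [True]
POP_JUMP_IF_FALSE → pop True; no jump. Stack: []
LOAD_FAST a → push 37. Stack: [37]
LOAD_CONST → push 2. Stack: [37, 2]
BINARY_OP >> → 37 >> 2 = 9. Stack: [9]
STORE_FAST s → s=9. Stack: []
LOAD_FAST s → push 9. Stack: [9]
RETURN_VALUE → return 9.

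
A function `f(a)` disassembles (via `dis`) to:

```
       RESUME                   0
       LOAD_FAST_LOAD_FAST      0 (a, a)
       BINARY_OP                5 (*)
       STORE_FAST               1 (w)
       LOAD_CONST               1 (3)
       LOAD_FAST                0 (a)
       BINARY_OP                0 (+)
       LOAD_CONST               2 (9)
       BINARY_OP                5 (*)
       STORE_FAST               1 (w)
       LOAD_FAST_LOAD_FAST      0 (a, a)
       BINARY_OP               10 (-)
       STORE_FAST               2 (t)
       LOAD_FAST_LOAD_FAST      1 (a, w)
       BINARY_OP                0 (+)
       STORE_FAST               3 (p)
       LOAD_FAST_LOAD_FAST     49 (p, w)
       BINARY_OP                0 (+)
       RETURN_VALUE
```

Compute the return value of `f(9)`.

225

LOAD_FAST_LOAD_FAST a,a → push 9,9. Stack: [9, 9]
BINARY_OP * → 9 * 9 = 81. Stack: [81]
STORE_FAST w → w=81. Stack: []
LOAD_CONST → push 3. Stack: [3]
LOAD_FAST a → push 9. Stack: [3, 9]
BINARY_OP + → 3 + 9 = 12. Stack: [12]
LOAD_CONST → push 9. Stack: [12, 9]
BINARY_OP * → 12 * 9 = 108. Stack: [108]
STORE_FAST w → w=108. Stack: []
LOAD_FAST_LOAD_FAST a,a → push 9,9. Stack: [9, 9]
BINARY_OP - → 9 - 9 = 0. Stack: [0]
STORE_FAST t → t=0. Stack: []
LOAD_FAST_LOAD_FAST a,w → push 9,108. Stack: [9, 108]
BINARY_OP + → 9 + 108 = 117. Stack: [117]
STORE_FAST p → p=117. Stack: []
LOAD_FAST_LOAD_FAST p,w → push 117,108. Stack: [117, 108]
BINARY_OP + → 117 + 108 = 225. Stack: [225]
RETURN_VALUE → return 225.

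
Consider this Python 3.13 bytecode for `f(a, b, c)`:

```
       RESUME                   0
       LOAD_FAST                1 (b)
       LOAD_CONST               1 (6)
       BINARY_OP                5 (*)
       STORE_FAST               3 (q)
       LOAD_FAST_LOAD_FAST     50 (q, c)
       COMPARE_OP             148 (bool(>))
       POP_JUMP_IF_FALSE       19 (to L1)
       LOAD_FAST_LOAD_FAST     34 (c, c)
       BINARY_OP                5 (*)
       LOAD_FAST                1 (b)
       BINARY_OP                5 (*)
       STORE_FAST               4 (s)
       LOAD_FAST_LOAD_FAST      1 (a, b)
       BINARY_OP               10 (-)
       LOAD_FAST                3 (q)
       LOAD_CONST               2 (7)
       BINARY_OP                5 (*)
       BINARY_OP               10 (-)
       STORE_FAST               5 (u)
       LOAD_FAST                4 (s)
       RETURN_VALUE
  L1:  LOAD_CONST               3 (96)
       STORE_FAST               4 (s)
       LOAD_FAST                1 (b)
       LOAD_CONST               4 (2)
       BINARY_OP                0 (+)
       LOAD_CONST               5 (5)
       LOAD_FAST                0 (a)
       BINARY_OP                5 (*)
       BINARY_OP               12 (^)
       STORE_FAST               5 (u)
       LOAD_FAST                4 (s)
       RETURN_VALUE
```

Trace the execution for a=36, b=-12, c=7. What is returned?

LOAD_FAST b → push -12. Stack: [-12]
LOAD_CONST → push 6. Stack: [-12, 6]
BINARY_OP * → -12 * 6 = -72. Stack: [-72]
STORE_FAST q → q=-72. Stack: []
LOAD_FAST_LOAD_FAST q,c → push -72,7. Stack: [-72, 7]
COMPARE_OP bool(>) → -72 vs 7 = False. Stack: [False]
POP_JUMP_IF_FALSE → pop False; jump. Stack: []
LOAD_CONST → push 96. Stack: [96]
STORE_FAST s → s=96. Stack: []
LOAD_FAST b → push -12. Stack: [-12]
LOAD_CONST → push 2. Stack: [-12, 2]
BINARY_OP + → -12 + 2 = -10. Stack: [-10]
LOAD_CONST → push 5. Stack: [-10, 5]
LOAD_FAST a → push 36. Stack: [-10, 5, 36]
BINARY_OP * → 5 * 36 = 180. Stack: [-10, 180]
BINARY_OP ^ → -10 ^ 180 = -190. Stack: [-190]
STORE_FAST u → u=-190. Stack: []
LOAD_FAST s → push 96. Stack: [96]
RETURN_VALUE → return 96.

96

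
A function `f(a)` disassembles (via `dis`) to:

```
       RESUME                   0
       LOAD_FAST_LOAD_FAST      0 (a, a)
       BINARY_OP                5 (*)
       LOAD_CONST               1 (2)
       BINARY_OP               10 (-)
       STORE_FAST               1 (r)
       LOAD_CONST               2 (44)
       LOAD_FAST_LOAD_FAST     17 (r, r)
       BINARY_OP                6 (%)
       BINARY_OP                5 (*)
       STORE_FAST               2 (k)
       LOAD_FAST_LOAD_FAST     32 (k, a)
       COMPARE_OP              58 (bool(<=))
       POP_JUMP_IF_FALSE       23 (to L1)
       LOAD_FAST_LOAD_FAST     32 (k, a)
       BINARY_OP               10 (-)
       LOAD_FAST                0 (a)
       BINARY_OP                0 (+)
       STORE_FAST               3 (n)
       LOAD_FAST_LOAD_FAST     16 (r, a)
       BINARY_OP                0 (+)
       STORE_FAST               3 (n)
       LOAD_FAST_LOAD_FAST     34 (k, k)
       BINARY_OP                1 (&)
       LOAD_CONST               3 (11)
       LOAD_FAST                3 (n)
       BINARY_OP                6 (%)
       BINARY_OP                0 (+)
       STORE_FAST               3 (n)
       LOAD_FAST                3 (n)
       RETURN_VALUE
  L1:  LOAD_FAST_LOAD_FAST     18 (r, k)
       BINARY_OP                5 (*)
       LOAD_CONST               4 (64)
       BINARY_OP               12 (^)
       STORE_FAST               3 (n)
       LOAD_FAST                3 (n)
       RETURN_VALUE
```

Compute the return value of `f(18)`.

LOAD_FAST_LOAD_FAST a,a → push 18,18. Stack: [18, 18]
BINARY_OP * → 18 * 18 = 324. Stack: [324]
LOAD_CONST → push 2. Stack: [324, 2]
BINARY_OP - → 324 - 2 = 322. Stack: [322]
STORE_FAST r → r=322. Stack: []
LOAD_CONST → push 44. Stack: [44]
LOAD_FAST_LOAD_FAST r,r → push 322,322. Stack: [44, 322, 322]
BINARY_OP % → 322 % 322 = 0. Stack: [44, 0]
BINARY_OP * → 44 * 0 = 0. Stack: [0]
STORE_FAST k → k=0. Stack: []
LOAD_FAST_LOAD_FAST k,a → push 0,18. Stack: [0, 18]
COMPARE_OP bool(<=) → 0 vs 18 = True. Stack: [True]
POP_JUMP_IF_FALSE → pop True; no jump. Stack: []
LOAD_FAST_LOAD_FAST k,a → push 0,18. Stack: [0, 18]
BINARY_OP - → 0 - 18 = -18. Stack: [-18]
LOAD_FAST a → push 18. Stack: [-18, 18]
BINARY_OP + → -18 + 18 = 0. Stack: [0]
STORE_FAST n → n=0. Stack: []
LOAD_FAST_LOAD_FAST r,a → push 322,18. Stack: [322, 18]
BINARY_OP + → 322 + 18 = 340. Stack: [340]
STORE_FAST n → n=340. Stack: []
LOAD_FAST_LOAD_FAST k,k → push 0,0. Stack: [0, 0]
BINARY_OP & → 0 & 0 = 0. Stack: [0]
LOAD_CONST → push 11. Stack: [0, 11]
LOAD_FAST n → push 340. Stack: [0, 11, 340]
BINARY_OP % → 11 % 340 = 11. Stack: [0, 11]
BINARY_OP + → 0 + 11 = 11. Stack: [11]
STORE_FAST n → n=11. Stack: []
LOAD_FAST n → push 11. Stack: [11]
RETURN_VALUE → return 11.

11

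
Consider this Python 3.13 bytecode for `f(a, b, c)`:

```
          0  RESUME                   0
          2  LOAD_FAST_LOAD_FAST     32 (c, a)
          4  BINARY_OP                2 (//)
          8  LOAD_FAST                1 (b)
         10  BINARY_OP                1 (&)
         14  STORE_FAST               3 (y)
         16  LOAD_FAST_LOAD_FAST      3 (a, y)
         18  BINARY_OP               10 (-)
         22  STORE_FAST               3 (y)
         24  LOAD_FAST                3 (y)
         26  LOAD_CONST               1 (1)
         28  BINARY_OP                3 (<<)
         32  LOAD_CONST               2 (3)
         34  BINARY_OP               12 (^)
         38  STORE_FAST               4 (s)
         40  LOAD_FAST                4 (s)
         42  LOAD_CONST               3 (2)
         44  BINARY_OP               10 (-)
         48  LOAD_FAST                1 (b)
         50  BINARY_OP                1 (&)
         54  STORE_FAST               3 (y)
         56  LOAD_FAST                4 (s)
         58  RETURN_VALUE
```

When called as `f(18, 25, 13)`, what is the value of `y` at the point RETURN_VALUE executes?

LOAD_FAST_LOAD_FAST c,a → push 13,18. Stack: [13, 18]
BINARY_OP // → 13 // 18 = 0. Stack: [0]
LOAD_FAST b → push 25. Stack: [0, 25]
BINARY_OP & → 0 & 25 = 0. Stack: [0]
STORE_FAST y → y=0. Stack: []
LOAD_FAST_LOAD_FAST a,y → push 18,0. Stack: [18, 0]
BINARY_OP - → 18 - 0 = 18. Stack: [18]
STORE_FAST y → y=18. Stack: []
LOAD_FAST y → push 18. Stack: [18]
LOAD_CONST → push 1. Stack: [18, 1]
BINARY_OP << → 18 << 1 = 36. Stack: [36]
LOAD_CONST → push 3. Stack: [36, 3]
BINARY_OP ^ → 36 ^ 3 = 39. Stack: [39]
STORE_FAST s → s=39. Stack: []
LOAD_FAST s → push 39. Stack: [39]
LOAD_CONST → push 2. Stack: [39, 2]
BINARY_OP - → 39 - 2 = 37. Stack: [37]
LOAD_FAST b → push 25. Stack: [37, 25]
BINARY_OP & → 37 & 25 = 1. Stack: [1]
STORE_FAST y → y=1. Stack: []
LOAD_FAST s → push 39. Stack: [39]
RETURN_VALUE → return 39.

1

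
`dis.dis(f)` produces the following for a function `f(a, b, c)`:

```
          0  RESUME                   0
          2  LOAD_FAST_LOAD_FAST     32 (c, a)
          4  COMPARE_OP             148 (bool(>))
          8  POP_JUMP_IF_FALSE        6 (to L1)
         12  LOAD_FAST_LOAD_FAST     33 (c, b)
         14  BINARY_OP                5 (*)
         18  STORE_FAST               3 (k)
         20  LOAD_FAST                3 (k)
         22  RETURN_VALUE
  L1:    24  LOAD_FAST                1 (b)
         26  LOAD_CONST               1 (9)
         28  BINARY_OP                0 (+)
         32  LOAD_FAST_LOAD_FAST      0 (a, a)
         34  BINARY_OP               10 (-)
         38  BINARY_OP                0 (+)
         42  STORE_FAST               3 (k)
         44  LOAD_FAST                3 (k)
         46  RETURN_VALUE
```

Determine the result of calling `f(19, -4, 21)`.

-84

LOAD_FAST_LOAD_FAST c,a → push 21,19. Stack: [21, 19]
COMPARE_OP bool(>) → 21 vs 19 = True. Stack: [True]
POP_JUMP_IF_FALSE → pop True; no jump. Stack: []
LOAD_FAST_LOAD_FAST c,b → push 21,-4. Stack: [21, -4]
BINARY_OP * → 21 * -4 = -84. Stack: [-84]
STORE_FAST k → k=-84. Stack: []
LOAD_FAST k → push -84. Stack: [-84]
RETURN_VALUE → return -84.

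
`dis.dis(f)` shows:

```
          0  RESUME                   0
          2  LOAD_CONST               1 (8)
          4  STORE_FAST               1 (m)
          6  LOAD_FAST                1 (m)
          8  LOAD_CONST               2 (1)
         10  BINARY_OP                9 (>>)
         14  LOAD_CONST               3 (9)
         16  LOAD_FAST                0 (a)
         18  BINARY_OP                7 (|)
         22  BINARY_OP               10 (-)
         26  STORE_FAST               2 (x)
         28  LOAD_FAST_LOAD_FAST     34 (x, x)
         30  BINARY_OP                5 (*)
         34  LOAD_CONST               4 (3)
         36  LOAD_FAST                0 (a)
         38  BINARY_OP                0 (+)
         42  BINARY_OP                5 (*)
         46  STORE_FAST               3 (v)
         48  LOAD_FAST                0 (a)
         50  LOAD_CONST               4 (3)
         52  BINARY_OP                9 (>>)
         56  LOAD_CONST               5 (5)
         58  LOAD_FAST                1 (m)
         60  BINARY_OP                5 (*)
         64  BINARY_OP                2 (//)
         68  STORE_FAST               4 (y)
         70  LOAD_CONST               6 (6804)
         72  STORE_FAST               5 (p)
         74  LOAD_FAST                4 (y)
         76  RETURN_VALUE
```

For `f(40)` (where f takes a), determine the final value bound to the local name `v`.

58867

LOAD_CONST → push 8. Stack: [8]
STORE_FAST m → m=8. Stack: []
LOAD_FAST m → push 8. Stack: [8]
LOAD_CONST → push 1. Stack: [8, 1]
BINARY_OP >> → 8 >> 1 = 4. Stack: [4]
LOAD_CONST → push 9. Stack: [4, 9]
LOAD_FAST a → push 40. Stack: [4, 9, 40]
BINARY_OP | → 9 | 40 = 41. Stack: [4, 41]
BINARY_OP - → 4 - 41 = -37. Stack: [-37]
STORE_FAST x → x=-37. Stack: []
LOAD_FAST_LOAD_FAST x,x → push -37,-37. Stack: [-37, -37]
BINARY_OP * → -37 * -37 = 1369. Stack: [1369]
LOAD_CONST → push 3. Stack: [1369, 3]
LOAD_FAST a → push 40. Stack: [1369, 3, 40]
BINARY_OP + → 3 + 40 = 43. Stack: [1369, 43]
BINARY_OP * → 1369 * 43 = 58867. Stack: [58867]
STORE_FAST v → v=58867. Stack: []
LOAD_FAST a → push 40. Stack: [40]
LOAD_CONST → push 3. Stack: [40, 3]
BINARY_OP >> → 40 >> 3 = 5. Stack: [5]
LOAD_CONST → push 5. Stack: [5, 5]
LOAD_FAST m → push 8. Stack: [5, 5, 8]
BINARY_OP * → 5 * 8 = 40. Stack: [5, 40]
BINARY_OP // → 5 // 40 = 0. Stack: [0]
STORE_FAST y → y=0. Stack: []
LOAD_CONST → push 6804. Stack: [6804]
STORE_FAST p → p=6804. Stack: []
LOAD_FAST y → push 0. Stack: [0]
RETURN_VALUE → return 0.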